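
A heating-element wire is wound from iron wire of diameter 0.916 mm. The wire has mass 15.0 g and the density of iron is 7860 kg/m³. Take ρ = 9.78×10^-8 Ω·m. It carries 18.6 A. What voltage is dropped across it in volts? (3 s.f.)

7.99 V

A = π(d/2)² = π(4.5800e-04 m)² = 6.5899e-07 m²
L = m/(density·A) = 0.015/(7860×6.5899e-07) = 2.896 m
R = ρL/A = (9.78×10^-8)(2.896)/(6.5899e-07) = 0.4298 Ω
V = IR = 18.6 × 0.4298 = 7.99 V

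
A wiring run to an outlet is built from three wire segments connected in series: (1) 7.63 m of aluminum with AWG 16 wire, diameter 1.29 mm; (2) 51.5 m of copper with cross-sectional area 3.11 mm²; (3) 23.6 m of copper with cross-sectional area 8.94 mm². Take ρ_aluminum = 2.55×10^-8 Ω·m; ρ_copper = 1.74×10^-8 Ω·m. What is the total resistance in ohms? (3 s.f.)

0.483 Ω

Seg 1: A = π(1.29/2 mm)² = π(6.4500e-04 m)² = 1.307e-06 m²
R_1 = (2.55×10^-8)(7.63)/(1.307e-06) = 0.1489 Ω
Seg 2: A = 3.11 mm² = 3.110e-06 m²
R_2 = (1.74×10^-8)(51.5)/(3.110e-06) = 0.2881 Ω
Seg 3: A = 8.94 mm² = 8.940e-06 m²
R_3 = (1.74×10^-8)(23.6)/(8.940e-06) = 0.04593 Ω
R_total = R_1 + R_2 + R_3 = 0.483 Ω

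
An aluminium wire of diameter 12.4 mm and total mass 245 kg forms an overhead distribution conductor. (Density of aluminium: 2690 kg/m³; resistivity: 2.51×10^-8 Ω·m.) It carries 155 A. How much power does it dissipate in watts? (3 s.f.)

A = π(d/2)² = π(6.2000e-03 m)² = 1.2076e-04 m²
L = m/(density·A) = 245/(2690×1.2076e-04) = 754.2 m
R = ρL/A = (2.51×10^-8)(754.2)/(1.2076e-04) = 0.1568 Ω
P = I²R = (155)² × 0.1568 = 3770 W

3770 W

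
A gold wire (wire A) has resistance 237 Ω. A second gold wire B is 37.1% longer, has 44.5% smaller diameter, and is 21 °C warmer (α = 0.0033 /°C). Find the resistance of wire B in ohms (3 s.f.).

R ∝ ρL/d² with ρ ∝ (1+αΔT), so R_B/R_A = (1 + 37.1/100) × (1 − 44.5/100)⁻² × (1 + 0.0033×21)
= 1.371 × 3.247 × 1.069 = 4.759
R_B = 4.759 × 237 = 1130 Ω

1130 Ω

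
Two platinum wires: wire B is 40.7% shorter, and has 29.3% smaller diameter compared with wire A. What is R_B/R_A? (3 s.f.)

R ∝ L/d², so R_B/R_A = (1 − 40.7/100) × (1 − 29.3/100)⁻²
= 0.593 × 2.001 = 1.19

1.19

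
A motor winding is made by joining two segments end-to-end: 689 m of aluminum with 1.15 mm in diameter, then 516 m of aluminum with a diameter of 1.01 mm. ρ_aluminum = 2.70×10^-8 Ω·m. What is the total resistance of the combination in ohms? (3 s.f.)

35.3 Ω

Segment 1: A = π(d/2)² = π(5.7500e-04 m)² = 1.039e-06 m²
R₁ = ρL/A = (2.70×10^-8)(689)/(1.039e-06) = 17.91 Ω
Segment 2: A = π(d/2)² = π(5.0500e-04 m)² = 8.012e-07 m²
R₂ = (2.70×10^-8)(516)/(8.012e-07) = 17.39 Ω
R = R₁ + R₂ = 35.3 Ω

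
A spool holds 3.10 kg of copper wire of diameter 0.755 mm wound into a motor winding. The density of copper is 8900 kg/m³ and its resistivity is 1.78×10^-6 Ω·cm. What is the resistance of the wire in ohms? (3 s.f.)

ρ = 1.78×10^-6 Ω·cm = 1.78×10^-8 Ω·m
A = π(d/2)² = π(3.7750e-04 m)² = 4.4770e-07 m²
L = m/(density·A) = 3.1/(8900×4.4770e-07) = 778 m
R = ρL/A = (1.78×10^-8)(778)/(4.4770e-07) = 30.9 Ω

30.9 Ω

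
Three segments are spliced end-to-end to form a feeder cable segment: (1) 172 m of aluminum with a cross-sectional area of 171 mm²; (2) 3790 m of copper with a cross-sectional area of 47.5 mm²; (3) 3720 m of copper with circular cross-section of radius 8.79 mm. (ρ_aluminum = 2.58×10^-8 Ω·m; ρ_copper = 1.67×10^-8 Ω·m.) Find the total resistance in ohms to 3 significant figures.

Seg 1: A = 171 mm² = 1.710e-04 m²
R_1 = (2.58×10^-8)(172)/(1.710e-04) = 0.02595 Ω
Seg 2: A = 47.5 mm² = 4.750e-05 m²
R_2 = (1.67×10^-8)(3790)/(4.750e-05) = 1.332 Ω
Seg 3: A = πr² = π(8.7900e-03 m)² = 2.427e-04 m²
R_3 = (1.67×10^-8)(3720)/(2.427e-04) = 0.2559 Ω
R_total = R_1 + R_2 + R_3 = 1.61 Ω

1.61 Ω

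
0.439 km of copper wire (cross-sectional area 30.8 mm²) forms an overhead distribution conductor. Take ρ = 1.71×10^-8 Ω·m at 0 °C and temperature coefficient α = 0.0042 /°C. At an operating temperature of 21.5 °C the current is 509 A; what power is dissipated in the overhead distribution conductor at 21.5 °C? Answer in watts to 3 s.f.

68800 W

A = 30.8 mm² = 3.080e-05 m²
R₍0₎ = ρL/A = (1.71×10^-8)(439)/(3.080e-05) = 0.2437 Ω
R₍21.5₎ = R₍0₎(1 + αΔT) = 0.2437 × (1 + 0.0042×21.5) = 0.2657 Ω
P = I²R = (509)² × 0.2657 = 68800 W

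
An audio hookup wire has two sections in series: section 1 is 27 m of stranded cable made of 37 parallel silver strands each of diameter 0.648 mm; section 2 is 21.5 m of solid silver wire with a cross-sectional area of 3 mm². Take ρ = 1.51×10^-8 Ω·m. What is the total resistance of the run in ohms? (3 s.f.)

Section 1: A_strand = π(3.2400e-04)² = 3.298e-07 m²; R₁ = ρL/(N·A_s) = (1.51×10^-8)(27)/(37×3.298e-07) = 0.03341 Ω
Section 2: A = 3 mm² = 3.000e-06 m²
R₂ = (1.51×10^-8)(21.5)/(3.000e-06) = 0.1082 Ω
R = R₁ + R₂ = 0.142 Ω

0.142 Ω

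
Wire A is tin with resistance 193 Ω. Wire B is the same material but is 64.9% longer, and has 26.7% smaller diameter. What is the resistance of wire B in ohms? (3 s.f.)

592 Ω

R ∝ L/d², so R_B/R_A = (1 + 64.9/100) × (1 − 26.7/100)⁻²
= 1.649 × 1.861 = 3.069
R_B = 3.069 × 193 = 592 Ω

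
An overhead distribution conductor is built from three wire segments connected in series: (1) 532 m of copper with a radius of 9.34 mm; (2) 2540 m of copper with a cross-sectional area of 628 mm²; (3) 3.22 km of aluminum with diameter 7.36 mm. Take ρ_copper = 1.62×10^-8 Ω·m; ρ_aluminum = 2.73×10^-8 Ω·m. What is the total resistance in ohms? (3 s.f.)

Seg 1: A = πr² = π(9.3400e-03 m)² = 2.741e-04 m²
R_1 = (1.62×10^-8)(532)/(2.741e-04) = 0.03145 Ω
Seg 2: A = 628 mm² = 6.280e-04 m²
R_2 = (1.62×10^-8)(2540)/(6.280e-04) = 0.06552 Ω
Seg 3: A = π(d/2)² = π(3.6800e-03 m)² = 4.254e-05 m²
R_3 = (2.73×10^-8)(3220)/(4.254e-05) = 2.066 Ω
R_total = R_1 + R_2 + R_3 = 2.16 Ω

2.16 Ω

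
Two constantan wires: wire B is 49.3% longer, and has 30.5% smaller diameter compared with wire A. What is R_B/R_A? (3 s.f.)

3.09

R ∝ L/d², so R_B/R_A = (1 + 49.3/100) × (1 − 30.5/100)⁻²
= 1.493 × 2.07 = 3.09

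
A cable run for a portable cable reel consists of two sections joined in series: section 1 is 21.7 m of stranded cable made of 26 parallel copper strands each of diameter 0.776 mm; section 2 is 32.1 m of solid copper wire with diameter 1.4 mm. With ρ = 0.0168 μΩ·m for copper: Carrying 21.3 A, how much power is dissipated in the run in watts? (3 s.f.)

ρ = 0.0168 μΩ·m = 1.68×10^-8 Ω·m
Section 1: A_strand = π(3.8800e-04)² = 4.729e-07 m²; R₁ = ρL/(N·A_s) = (1.68×10^-8)(21.7)/(26×4.729e-07) = 0.02965 Ω
Section 2: A = π(d/2)² = π(7.0000e-04 m)² = 1.539e-06 m²
R₂ = (1.68×10^-8)(32.1)/(1.539e-06) = 0.3503 Ω
R = R₁ + R₂ = 0.38 Ω
P = I²R = (21.3)² × 0.38 = 172 W

172 W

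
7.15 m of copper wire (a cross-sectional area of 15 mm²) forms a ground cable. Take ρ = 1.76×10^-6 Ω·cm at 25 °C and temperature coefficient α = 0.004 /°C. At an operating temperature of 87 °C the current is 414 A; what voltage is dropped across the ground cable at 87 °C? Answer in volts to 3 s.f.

ρ = 1.76×10^-6 Ω·cm = 1.76×10^-8 Ω·m
A = 15 mm² = 1.500e-05 m²
R₍25₎ = ρL/A = (1.76×10^-8)(7.15)/(1.500e-05) = 0.008389 Ω
R₍87₎ = R₍25₎(1 + αΔT) = 0.008389 × (1 + 0.004×62) = 0.01047 Ω
V = IR = 414 × 0.01047 = 4.33 V

4.33 V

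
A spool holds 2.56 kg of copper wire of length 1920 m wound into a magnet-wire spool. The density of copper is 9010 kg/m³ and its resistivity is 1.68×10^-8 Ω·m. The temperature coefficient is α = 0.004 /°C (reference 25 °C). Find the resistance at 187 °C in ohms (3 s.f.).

359 Ω

A = m/(density·L) = 2.56/(9010×1920) = 1.4798e-07 m²
R = ρL/A = (1.68×10^-8)(1920)/(1.4798e-07) = 218 Ω
R(187 °C) = 218 × (1 + 0.004×162) = 359 Ω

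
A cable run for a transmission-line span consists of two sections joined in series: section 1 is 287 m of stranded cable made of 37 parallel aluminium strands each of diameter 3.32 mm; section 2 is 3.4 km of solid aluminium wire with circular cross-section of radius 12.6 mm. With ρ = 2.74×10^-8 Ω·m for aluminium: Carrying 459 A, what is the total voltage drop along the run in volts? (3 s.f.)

Section 1: A_strand = π(1.6600e-03)² = 8.657e-06 m²; R₁ = ρL/(N·A_s) = (2.74×10^-8)(287)/(37×8.657e-06) = 0.02455 Ω
Section 2: A = πr² = π(1.2600e-02 m)² = 4.988e-04 m²
R₂ = (2.74×10^-8)(3400)/(4.988e-04) = 0.1868 Ω
R = R₁ + R₂ = 0.2113 Ω
V = IR = 459 × 0.2113 = 97.0 V

97.0 V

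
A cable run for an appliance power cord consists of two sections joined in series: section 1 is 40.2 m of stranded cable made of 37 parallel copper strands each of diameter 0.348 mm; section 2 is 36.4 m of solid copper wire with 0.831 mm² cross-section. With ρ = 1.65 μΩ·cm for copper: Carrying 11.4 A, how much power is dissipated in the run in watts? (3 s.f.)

118 W

ρ = 1.65 μΩ·cm = 1.65×10^-8 Ω·m
Section 1: A_strand = π(1.7400e-04)² = 9.511e-08 m²; R₁ = ρL/(N·A_s) = (1.65×10^-8)(40.2)/(37×9.511e-08) = 0.1885 Ω
Section 2: A = 0.831 mm² = 8.310e-07 m²
R₂ = (1.65×10^-8)(36.4)/(8.310e-07) = 0.7227 Ω
R = R₁ + R₂ = 0.9112 Ω
P = I²R = (11.4)² × 0.9112 = 118 W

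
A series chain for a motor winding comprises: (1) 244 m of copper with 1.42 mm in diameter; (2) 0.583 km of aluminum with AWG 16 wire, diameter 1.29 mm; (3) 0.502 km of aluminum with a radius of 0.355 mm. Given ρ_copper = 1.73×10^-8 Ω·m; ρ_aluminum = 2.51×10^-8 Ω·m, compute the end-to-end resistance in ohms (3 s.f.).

Seg 1: A = π(d/2)² = π(7.1000e-04 m)² = 1.584e-06 m²
R_1 = (1.73×10^-8)(244)/(1.584e-06) = 2.665 Ω
Seg 2: A = π(1.29/2 mm)² = π(6.4500e-04 m)² = 1.307e-06 m²
R_2 = (2.51×10^-8)(583)/(1.307e-06) = 11.2 Ω
Seg 3: A = πr² = π(3.5500e-04 m)² = 3.959e-07 m²
R_3 = (2.51×10^-8)(502)/(3.959e-07) = 31.83 Ω
R_total = R_1 + R_2 + R_3 = 45.7 Ω

45.7 Ω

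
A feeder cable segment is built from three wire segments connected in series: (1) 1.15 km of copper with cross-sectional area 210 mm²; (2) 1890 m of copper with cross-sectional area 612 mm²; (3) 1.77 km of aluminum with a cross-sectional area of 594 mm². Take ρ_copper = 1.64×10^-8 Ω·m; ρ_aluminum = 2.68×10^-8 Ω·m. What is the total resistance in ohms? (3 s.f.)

0.220 Ω

Seg 1: A = 210 mm² = 2.100e-04 m²
R_1 = (1.64×10^-8)(1150)/(2.100e-04) = 0.08981 Ω
Seg 2: A = 612 mm² = 6.120e-04 m²
R_2 = (1.64×10^-8)(1890)/(6.120e-04) = 0.05065 Ω
Seg 3: A = 594 mm² = 5.940e-04 m²
R_3 = (2.68×10^-8)(1770)/(5.940e-04) = 0.07986 Ω
R_total = R_1 + R_2 + R_3 = 0.220 Ω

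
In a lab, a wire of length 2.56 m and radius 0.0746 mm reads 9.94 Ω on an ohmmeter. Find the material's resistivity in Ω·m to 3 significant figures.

A = πr² = π(7.4600e-05 m)² = 1.748e-08 m²
ρ = RA/L = (9.94)(1.748e-08)/(2.56) = 6.79×10^-8 Ω·m

6.79×10^-8 Ω·m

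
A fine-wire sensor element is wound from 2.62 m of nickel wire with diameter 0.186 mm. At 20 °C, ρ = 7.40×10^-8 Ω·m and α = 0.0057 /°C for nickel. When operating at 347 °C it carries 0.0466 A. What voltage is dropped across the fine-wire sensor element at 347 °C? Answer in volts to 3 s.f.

A = π(d/2)² = π(9.3000e-05 m)² = 2.717e-08 m²
R₍20₎ = ρL/A = (7.40×10^-8)(2.62)/(2.717e-08) = 7.135 Ω
R₍347₎ = R₍20₎(1 + αΔT) = 7.135 × (1 + 0.0057×327) = 20.44 Ω
V = IR = 0.0466 × 20.44 = 0.952 V

0.952 V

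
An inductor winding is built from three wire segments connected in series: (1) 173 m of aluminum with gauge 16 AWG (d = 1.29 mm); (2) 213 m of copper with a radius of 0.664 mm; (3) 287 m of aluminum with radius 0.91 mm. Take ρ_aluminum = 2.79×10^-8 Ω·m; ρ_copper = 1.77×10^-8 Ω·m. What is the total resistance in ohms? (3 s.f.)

Seg 1: A = π(1.29/2 mm)² = π(6.4500e-04 m)² = 1.307e-06 m²
R_1 = (2.79×10^-8)(173)/(1.307e-06) = 3.693 Ω
Seg 2: A = πr² = π(6.6400e-04 m)² = 1.385e-06 m²
R_2 = (1.77×10^-8)(213)/(1.385e-06) = 2.722 Ω
Seg 3: A = πr² = π(9.1000e-04 m)² = 2.602e-06 m²
R_3 = (2.79×10^-8)(287)/(2.602e-06) = 3.078 Ω
R_total = R_1 + R_2 + R_3 = 9.49 Ω

9.49 Ω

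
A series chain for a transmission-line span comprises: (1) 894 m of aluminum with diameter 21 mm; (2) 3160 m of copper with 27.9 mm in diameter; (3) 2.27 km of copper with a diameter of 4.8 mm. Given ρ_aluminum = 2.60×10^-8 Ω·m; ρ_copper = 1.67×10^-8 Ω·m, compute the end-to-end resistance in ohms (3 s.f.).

2.25 Ω

Seg 1: A = π(d/2)² = π(1.0500e-02 m)² = 3.464e-04 m²
R_1 = (2.60×10^-8)(894)/(3.464e-04) = 0.06711 Ω
Seg 2: A = π(d/2)² = π(1.3950e-02 m)² = 6.114e-04 m²
R_2 = (1.67×10^-8)(3160)/(6.114e-04) = 0.08632 Ω
Seg 3: A = π(d/2)² = π(2.4000e-03 m)² = 1.810e-05 m²
R_3 = (1.67×10^-8)(2270)/(1.810e-05) = 2.095 Ω
R_total = R_1 + R_2 + R_3 = 2.25 Ω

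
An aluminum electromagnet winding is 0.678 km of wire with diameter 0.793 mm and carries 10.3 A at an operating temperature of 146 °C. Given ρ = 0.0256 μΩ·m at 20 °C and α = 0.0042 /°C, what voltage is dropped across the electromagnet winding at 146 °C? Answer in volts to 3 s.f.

ρ = 0.0256 μΩ·m = 2.56×10^-8 Ω·m
A = π(d/2)² = π(3.9650e-04 m)² = 4.939e-07 m²
R₍20₎ = ρL/A = (2.56×10^-8)(678)/(4.939e-07) = 35.14 Ω
R₍146₎ = R₍20₎(1 + αΔT) = 35.14 × (1 + 0.0042×126) = 53.74 Ω
V = IR = 10.3 × 53.74 = 554 V

554 V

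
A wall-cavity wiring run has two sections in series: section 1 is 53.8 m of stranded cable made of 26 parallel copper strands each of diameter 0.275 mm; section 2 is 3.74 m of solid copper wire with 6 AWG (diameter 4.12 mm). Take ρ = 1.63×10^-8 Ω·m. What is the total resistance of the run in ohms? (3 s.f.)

Section 1: A_strand = π(1.3750e-04)² = 5.940e-08 m²; R₁ = ρL/(N·A_s) = (1.63×10^-8)(53.8)/(26×5.940e-08) = 0.5679 Ω
Section 2: A = π(4.12/2 mm)² = π(2.0600e-03 m)² = 1.333e-05 m²
R₂ = (1.63×10^-8)(3.74)/(1.333e-05) = 0.004573 Ω
R = R₁ + R₂ = 0.572 Ω

0.572 Ω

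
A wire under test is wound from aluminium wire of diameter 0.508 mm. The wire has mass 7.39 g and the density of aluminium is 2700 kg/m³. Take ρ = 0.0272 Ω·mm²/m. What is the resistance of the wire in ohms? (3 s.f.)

1.81 Ω

ρ = 0.0272 Ω·mm²/m = 2.72×10^-8 Ω·m
A = π(d/2)² = π(2.5400e-04 m)² = 2.0268e-07 m²
L = m/(density·A) = 0.00739/(2700×2.0268e-07) = 13.5 m
R = ρL/A = (2.72×10^-8)(13.5)/(2.0268e-07) = 1.81 Ω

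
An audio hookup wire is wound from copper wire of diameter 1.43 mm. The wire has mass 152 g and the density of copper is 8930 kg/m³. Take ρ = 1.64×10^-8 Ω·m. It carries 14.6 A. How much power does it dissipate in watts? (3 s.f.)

A = π(d/2)² = π(7.1500e-04 m)² = 1.6061e-06 m²
L = m/(density·A) = 0.152/(8930×1.6061e-06) = 10.6 m
R = ρL/A = (1.64×10^-8)(10.6)/(1.6061e-06) = 0.1082 Ω
P = I²R = (14.6)² × 0.1082 = 23.1 W

23.1 W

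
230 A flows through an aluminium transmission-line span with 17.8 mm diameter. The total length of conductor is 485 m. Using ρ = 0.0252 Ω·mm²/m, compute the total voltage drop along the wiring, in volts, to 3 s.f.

ρ = 0.0252 Ω·mm²/m = 2.52×10^-8 Ω·m
A = π(d/2)² = π(8.9000e-03 m)² = 2.488e-04 m²
R = ρL/A = (2.52×10^-8)(485)/(2.488e-04) = 0.04911 Ω
V = IR = 230 × 0.04911 = 11.3 V

11.3 V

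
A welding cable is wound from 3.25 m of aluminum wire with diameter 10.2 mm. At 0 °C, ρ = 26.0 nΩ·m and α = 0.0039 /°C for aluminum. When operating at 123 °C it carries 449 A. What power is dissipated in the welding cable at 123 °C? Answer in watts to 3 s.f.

308 W

ρ = 26.0 nΩ·m = 2.60×10^-8 Ω·m
A = π(d/2)² = π(5.1000e-03 m)² = 8.171e-05 m²
R₍0₎ = ρL/A = (2.60×10^-8)(3.25)/(8.171e-05) = 0.001034 Ω
R₍123₎ = R₍0₎(1 + αΔT) = 0.001034 × (1 + 0.0039×123) = 0.00153 Ω
P = I²R = (449)² × 0.00153 = 308 W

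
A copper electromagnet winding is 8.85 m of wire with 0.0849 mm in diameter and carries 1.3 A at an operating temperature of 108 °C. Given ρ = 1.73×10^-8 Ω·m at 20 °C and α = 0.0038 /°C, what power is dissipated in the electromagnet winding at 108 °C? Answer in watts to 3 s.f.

A = π(d/2)² = π(4.2450e-05 m)² = 5.661e-09 m²
R₍20₎ = ρL/A = (1.73×10^-8)(8.85)/(5.661e-09) = 27.04 Ω
R₍108₎ = R₍20₎(1 + αΔT) = 27.04 × (1 + 0.0038×88) = 36.09 Ω
P = I²R = (1.3)² × 36.09 = 61.0 W

61.0 W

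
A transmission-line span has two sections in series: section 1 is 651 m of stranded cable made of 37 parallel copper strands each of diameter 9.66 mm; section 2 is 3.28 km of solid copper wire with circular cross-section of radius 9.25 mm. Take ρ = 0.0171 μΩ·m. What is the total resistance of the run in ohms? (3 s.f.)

0.213 Ω

ρ = 0.0171 μΩ·m = 1.71×10^-8 Ω·m
Section 1: A_strand = π(4.8300e-03)² = 7.329e-05 m²; R₁ = ρL/(N·A_s) = (1.71×10^-8)(651)/(37×7.329e-05) = 0.004105 Ω
Section 2: A = πr² = π(9.2500e-03 m)² = 2.688e-04 m²
R₂ = (1.71×10^-8)(3280)/(2.688e-04) = 0.2087 Ω
R = R₁ + R₂ = 0.213 Ω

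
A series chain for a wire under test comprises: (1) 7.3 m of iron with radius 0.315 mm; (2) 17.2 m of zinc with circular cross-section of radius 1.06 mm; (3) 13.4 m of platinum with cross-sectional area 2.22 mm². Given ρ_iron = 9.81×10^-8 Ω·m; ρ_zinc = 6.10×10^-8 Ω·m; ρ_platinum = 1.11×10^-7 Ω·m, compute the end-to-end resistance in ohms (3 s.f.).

3.26 Ω

Seg 1: A = πr² = π(3.1500e-04 m)² = 3.117e-07 m²
R_1 = (9.81×10^-8)(7.3)/(3.117e-07) = 2.297 Ω
Seg 2: A = πr² = π(1.0600e-03 m)² = 3.530e-06 m²
R_2 = (6.10×10^-8)(17.2)/(3.530e-06) = 0.2972 Ω
Seg 3: A = 2.22 mm² = 2.220e-06 m²
R_3 = (1.11×10^-7)(13.4)/(2.220e-06) = 0.67 Ω
R_total = R_1 + R_2 + R_3 = 3.26 Ω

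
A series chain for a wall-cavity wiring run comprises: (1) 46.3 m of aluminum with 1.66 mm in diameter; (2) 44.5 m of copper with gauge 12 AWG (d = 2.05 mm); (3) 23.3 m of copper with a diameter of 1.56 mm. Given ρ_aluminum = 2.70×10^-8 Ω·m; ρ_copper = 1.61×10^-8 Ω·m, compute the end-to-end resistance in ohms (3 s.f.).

Seg 1: A = π(d/2)² = π(8.3000e-04 m)² = 2.164e-06 m²
R_1 = (2.70×10^-8)(46.3)/(2.164e-06) = 0.5776 Ω
Seg 2: A = π(2.05/2 mm)² = π(1.0250e-03 m)² = 3.301e-06 m²
R_2 = (1.61×10^-8)(44.5)/(3.301e-06) = 0.2171 Ω
Seg 3: A = π(d/2)² = π(7.8000e-04 m)² = 1.911e-06 m²
R_3 = (1.61×10^-8)(23.3)/(1.911e-06) = 0.1963 Ω
R_total = R_1 + R_2 + R_3 = 0.991 Ω

0.991 Ω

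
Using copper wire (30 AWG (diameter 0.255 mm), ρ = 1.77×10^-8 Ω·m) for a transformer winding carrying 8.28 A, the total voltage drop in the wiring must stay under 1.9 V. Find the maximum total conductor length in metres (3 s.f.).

A = π(0.255/2 mm)² = π(1.2750e-04 m)² = 5.107e-08 m²
L_max = V_max·A/(1·ρI) = (1.9)(5.107e-08)/(1.77×10^-8×8.28) = 0.662 m

0.662 m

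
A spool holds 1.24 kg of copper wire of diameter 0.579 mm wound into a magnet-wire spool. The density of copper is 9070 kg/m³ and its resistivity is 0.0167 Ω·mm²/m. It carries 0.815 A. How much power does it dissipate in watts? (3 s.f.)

ρ = 0.0167 Ω·mm²/m = 1.67×10^-8 Ω·m
A = π(d/2)² = π(2.8950e-04 m)² = 2.6330e-07 m²
L = m/(density·A) = 1.24/(9070×2.6330e-07) = 519.2 m
R = ρL/A = (1.67×10^-8)(519.2)/(2.6330e-07) = 32.93 Ω
P = I²R = (0.815)² × 32.93 = 21.9 W

21.9 W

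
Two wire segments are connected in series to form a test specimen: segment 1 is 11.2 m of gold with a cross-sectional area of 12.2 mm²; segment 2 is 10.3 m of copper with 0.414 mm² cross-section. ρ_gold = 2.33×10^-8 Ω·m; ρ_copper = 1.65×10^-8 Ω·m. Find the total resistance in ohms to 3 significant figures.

0.432 Ω

Segment 1: A = 12.2 mm² = 1.220e-05 m²
R₁ = ρL/A = (2.33×10^-8)(11.2)/(1.220e-05) = 0.02139 Ω
Segment 2: A = 0.414 mm² = 4.140e-07 m²
R₂ = (1.65×10^-8)(10.3)/(4.140e-07) = 0.4105 Ω
R = R₁ + R₂ = 0.432 Ω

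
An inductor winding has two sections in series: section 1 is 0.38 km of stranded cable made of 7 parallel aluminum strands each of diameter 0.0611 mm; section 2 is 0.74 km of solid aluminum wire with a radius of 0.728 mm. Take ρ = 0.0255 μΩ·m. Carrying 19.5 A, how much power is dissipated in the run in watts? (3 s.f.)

1.84×10^5 W

ρ = 0.0255 μΩ·m = 2.55×10^-8 Ω·m
Section 1: A_strand = π(3.0550e-05)² = 2.932e-09 m²; R₁ = ρL/(N·A_s) = (2.55×10^-8)(380)/(7×2.932e-09) = 472.1 Ω
Section 2: A = πr² = π(7.2800e-04 m)² = 1.665e-06 m²
R₂ = (2.55×10^-8)(740)/(1.665e-06) = 11.33 Ω
R = R₁ + R₂ = 483.5 Ω
P = I²R = (19.5)² × 483.5 = 1.84×10^5 W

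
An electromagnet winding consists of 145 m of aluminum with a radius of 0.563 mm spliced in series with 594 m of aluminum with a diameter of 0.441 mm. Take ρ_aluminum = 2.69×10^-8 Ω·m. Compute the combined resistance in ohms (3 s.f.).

Segment 1: A = πr² = π(5.6300e-04 m)² = 9.958e-07 m²
R₁ = ρL/A = (2.69×10^-8)(145)/(9.958e-07) = 3.917 Ω
Segment 2: A = π(d/2)² = π(2.2050e-04 m)² = 1.527e-07 m²
R₂ = (2.69×10^-8)(594)/(1.527e-07) = 104.6 Ω
R = R₁ + R₂ = 109 Ω

109 Ω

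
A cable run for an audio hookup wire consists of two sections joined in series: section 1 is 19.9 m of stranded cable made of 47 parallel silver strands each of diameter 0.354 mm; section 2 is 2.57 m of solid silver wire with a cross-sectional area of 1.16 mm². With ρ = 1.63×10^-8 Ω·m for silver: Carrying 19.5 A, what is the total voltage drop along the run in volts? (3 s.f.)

Section 1: A_strand = π(1.7700e-04)² = 9.842e-08 m²; R₁ = ρL/(N·A_s) = (1.63×10^-8)(19.9)/(47×9.842e-08) = 0.07012 Ω
Section 2: A = 1.16 mm² = 1.160e-06 m²
R₂ = (1.63×10^-8)(2.57)/(1.160e-06) = 0.03611 Ω
R = R₁ + R₂ = 0.1062 Ω
V = IR = 19.5 × 0.1062 = 2.07 V

2.07 V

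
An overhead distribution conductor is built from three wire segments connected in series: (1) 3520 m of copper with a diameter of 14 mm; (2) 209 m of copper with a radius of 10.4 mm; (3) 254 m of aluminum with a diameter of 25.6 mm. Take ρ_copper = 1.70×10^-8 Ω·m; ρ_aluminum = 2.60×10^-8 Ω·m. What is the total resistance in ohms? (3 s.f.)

Seg 1: A = π(d/2)² = π(7.0000e-03 m)² = 1.539e-04 m²
R_1 = (1.70×10^-8)(3520)/(1.539e-04) = 0.3887 Ω
Seg 2: A = πr² = π(1.0400e-02 m)² = 3.398e-04 m²
R_2 = (1.70×10^-8)(209)/(3.398e-04) = 0.01046 Ω
Seg 3: A = π(d/2)² = π(1.2800e-02 m)² = 5.147e-04 m²
R_3 = (2.60×10^-8)(254)/(5.147e-04) = 0.01283 Ω
R_total = R_1 + R_2 + R_3 = 0.412 Ω

0.412 Ω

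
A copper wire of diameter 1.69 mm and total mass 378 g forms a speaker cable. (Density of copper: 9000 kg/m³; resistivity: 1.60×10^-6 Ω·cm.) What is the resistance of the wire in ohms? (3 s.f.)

ρ = 1.60×10^-6 Ω·cm = 1.60×10^-8 Ω·m
A = π(d/2)² = π(8.4500e-04 m)² = 2.2432e-06 m²
L = m/(density·A) = 0.378/(9000×2.2432e-06) = 18.72 m
R = ρL/A = (1.60×10^-8)(18.72)/(2.2432e-06) = 0.134 Ω

0.134 Ω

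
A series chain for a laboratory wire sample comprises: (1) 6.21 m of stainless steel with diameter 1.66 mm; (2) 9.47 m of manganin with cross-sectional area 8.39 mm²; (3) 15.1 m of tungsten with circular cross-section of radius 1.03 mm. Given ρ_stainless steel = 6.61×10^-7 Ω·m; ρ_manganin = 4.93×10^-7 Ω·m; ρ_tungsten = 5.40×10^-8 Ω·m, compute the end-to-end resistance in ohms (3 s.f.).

2.70 Ω

Seg 1: A = π(d/2)² = π(8.3000e-04 m)² = 2.164e-06 m²
R_1 = (6.61×10^-7)(6.21)/(2.164e-06) = 1.897 Ω
Seg 2: A = 8.39 mm² = 8.390e-06 m²
R_2 = (4.93×10^-7)(9.47)/(8.390e-06) = 0.5565 Ω
Seg 3: A = πr² = π(1.0300e-03 m)² = 3.333e-06 m²
R_3 = (5.40×10^-8)(15.1)/(3.333e-06) = 0.2447 Ω
R_total = R_1 + R_2 + R_3 = 2.70 Ω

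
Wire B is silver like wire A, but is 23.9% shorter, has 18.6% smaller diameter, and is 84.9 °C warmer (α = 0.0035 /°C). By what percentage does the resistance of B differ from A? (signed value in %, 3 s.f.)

49.0%

R ∝ ρL/d² with ρ ∝ (1+αΔT), so R_B/R_A = (1 − 23.9/100) × (1 − 18.6/100)⁻² × (1 + 0.0035×84.9)
= 0.761 × 1.509 × 1.297 = 1.49
(R_B − R_A)/R_A = 1.49 − 1 = 49.0%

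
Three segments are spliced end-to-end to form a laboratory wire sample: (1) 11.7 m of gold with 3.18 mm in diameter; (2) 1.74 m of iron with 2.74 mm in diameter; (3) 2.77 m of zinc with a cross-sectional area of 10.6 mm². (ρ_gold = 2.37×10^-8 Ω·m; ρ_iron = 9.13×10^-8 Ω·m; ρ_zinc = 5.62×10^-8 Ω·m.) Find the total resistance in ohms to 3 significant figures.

Seg 1: A = π(d/2)² = π(1.5900e-03 m)² = 7.942e-06 m²
R_1 = (2.37×10^-8)(11.7)/(7.942e-06) = 0.03491 Ω
Seg 2: A = π(d/2)² = π(1.3700e-03 m)² = 5.896e-06 m²
R_2 = (9.13×10^-8)(1.74)/(5.896e-06) = 0.02694 Ω
Seg 3: A = 10.6 mm² = 1.060e-05 m²
R_3 = (5.62×10^-8)(2.77)/(1.060e-05) = 0.01469 Ω
R_total = R_1 + R_2 + R_3 = 0.0765 Ω

0.0765 Ω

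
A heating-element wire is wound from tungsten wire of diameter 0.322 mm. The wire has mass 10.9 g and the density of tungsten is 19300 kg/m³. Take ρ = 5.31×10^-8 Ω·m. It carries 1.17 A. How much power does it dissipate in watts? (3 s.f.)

6.19 W

A = π(d/2)² = π(1.6100e-04 m)² = 8.1433e-08 m²
L = m/(density·A) = 0.0109/(19300×8.1433e-08) = 6.935 m
R = ρL/A = (5.31×10^-8)(6.935)/(8.1433e-08) = 4.522 Ω
P = I²R = (1.17)² × 4.522 = 6.19 W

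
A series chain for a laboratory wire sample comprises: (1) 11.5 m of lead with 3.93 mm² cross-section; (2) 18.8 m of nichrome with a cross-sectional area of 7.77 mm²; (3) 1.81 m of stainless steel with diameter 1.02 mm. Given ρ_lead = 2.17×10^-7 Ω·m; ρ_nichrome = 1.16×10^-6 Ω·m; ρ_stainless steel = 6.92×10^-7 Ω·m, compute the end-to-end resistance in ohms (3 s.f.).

Seg 1: A = 3.93 mm² = 3.930e-06 m²
R_1 = (2.17×10^-7)(11.5)/(3.930e-06) = 0.635 Ω
Seg 2: A = 7.77 mm² = 7.770e-06 m²
R_2 = (1.16×10^-6)(18.8)/(7.770e-06) = 2.807 Ω
Seg 3: A = π(d/2)² = π(5.1000e-04 m)² = 8.171e-07 m²
R_3 = (6.92×10^-7)(1.81)/(8.171e-07) = 1.533 Ω
R_total = R_1 + R_2 + R_3 = 4.97 Ω

4.97 Ω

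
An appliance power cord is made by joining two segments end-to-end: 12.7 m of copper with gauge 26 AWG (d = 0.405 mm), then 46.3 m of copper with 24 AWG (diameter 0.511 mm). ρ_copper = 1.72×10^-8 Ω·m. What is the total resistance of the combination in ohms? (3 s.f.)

Segment 1: A = π(0.405/2 mm)² = π(2.0250e-04 m)² = 1.288e-07 m²
R₁ = ρL/A = (1.72×10^-8)(12.7)/(1.288e-07) = 1.696 Ω
Segment 2: A = π(0.511/2 mm)² = π(2.5550e-04 m)² = 2.051e-07 m²
R₂ = (1.72×10^-8)(46.3)/(2.051e-07) = 3.883 Ω
R = R₁ + R₂ = 5.58 Ω

5.58 Ω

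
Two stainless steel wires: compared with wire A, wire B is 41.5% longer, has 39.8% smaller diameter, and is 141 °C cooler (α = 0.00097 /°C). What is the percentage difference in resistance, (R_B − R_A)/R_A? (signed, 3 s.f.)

237%

R ∝ ρL/d² with ρ ∝ (1+αΔT), so R_B/R_A = (1 + 41.5/100) × (1 − 39.8/100)⁻² × (1 − 0.00097×141)
= 1.415 × 2.759 × 0.8632 = 3.37
(R_B − R_A)/R_A = 3.37 − 1 = 237%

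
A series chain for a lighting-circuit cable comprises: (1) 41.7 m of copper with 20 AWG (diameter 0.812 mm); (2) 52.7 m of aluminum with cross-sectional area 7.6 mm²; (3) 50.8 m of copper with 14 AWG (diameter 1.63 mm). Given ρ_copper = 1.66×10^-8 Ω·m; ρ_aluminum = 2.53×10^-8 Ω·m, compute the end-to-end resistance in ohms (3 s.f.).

Seg 1: A = π(0.812/2 mm)² = π(4.0600e-04 m)² = 5.178e-07 m²
R_1 = (1.66×10^-8)(41.7)/(5.178e-07) = 1.337 Ω
Seg 2: A = 7.6 mm² = 7.600e-06 m²
R_2 = (2.53×10^-8)(52.7)/(7.600e-06) = 0.1754 Ω
Seg 3: A = π(1.63/2 mm)² = π(8.1500e-04 m)² = 2.087e-06 m²
R_3 = (1.66×10^-8)(50.8)/(2.087e-06) = 0.4041 Ω
R_total = R_1 + R_2 + R_3 = 1.92 Ω

1.92 Ω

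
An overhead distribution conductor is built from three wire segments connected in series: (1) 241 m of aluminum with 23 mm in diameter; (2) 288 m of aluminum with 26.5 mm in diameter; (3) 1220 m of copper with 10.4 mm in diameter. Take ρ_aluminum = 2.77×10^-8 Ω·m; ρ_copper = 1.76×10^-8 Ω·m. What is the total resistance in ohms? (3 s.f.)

Seg 1: A = π(d/2)² = π(1.1500e-02 m)² = 4.155e-04 m²
R_1 = (2.77×10^-8)(241)/(4.155e-04) = 0.01607 Ω
Seg 2: A = π(d/2)² = π(1.3250e-02 m)² = 5.515e-04 m²
R_2 = (2.77×10^-8)(288)/(5.515e-04) = 0.01446 Ω
Seg 3: A = π(d/2)² = π(5.2000e-03 m)² = 8.495e-05 m²
R_3 = (1.76×10^-8)(1220)/(8.495e-05) = 0.2528 Ω
R_total = R_1 + R_2 + R_3 = 0.283 Ω

0.283 Ω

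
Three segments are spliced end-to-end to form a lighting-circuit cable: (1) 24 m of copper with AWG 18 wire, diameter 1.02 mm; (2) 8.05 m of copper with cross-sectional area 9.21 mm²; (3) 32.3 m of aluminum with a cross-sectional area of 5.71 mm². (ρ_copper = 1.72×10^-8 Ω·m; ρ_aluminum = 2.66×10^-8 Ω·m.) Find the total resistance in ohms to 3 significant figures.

0.671 Ω

Seg 1: A = π(1.02/2 mm)² = π(5.1000e-04 m)² = 8.171e-07 m²
R_1 = (1.72×10^-8)(24)/(8.171e-07) = 0.5052 Ω
Seg 2: A = 9.21 mm² = 9.210e-06 m²
R_2 = (1.72×10^-8)(8.05)/(9.210e-06) = 0.01503 Ω
Seg 3: A = 5.71 mm² = 5.710e-06 m²
R_3 = (2.66×10^-8)(32.3)/(5.710e-06) = 0.1505 Ω
R_total = R_1 + R_2 + R_3 = 0.671 Ω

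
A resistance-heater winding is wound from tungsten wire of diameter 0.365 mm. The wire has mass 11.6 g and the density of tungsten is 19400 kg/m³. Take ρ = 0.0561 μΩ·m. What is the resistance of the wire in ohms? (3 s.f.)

3.06 Ω

ρ = 0.0561 μΩ·m = 5.61×10^-8 Ω·m
A = π(d/2)² = π(1.8250e-04 m)² = 1.0463e-07 m²
L = m/(density·A) = 0.0116/(19400×1.0463e-07) = 5.715 m
R = ρL/A = (5.61×10^-8)(5.715)/(1.0463e-07) = 3.06 Ω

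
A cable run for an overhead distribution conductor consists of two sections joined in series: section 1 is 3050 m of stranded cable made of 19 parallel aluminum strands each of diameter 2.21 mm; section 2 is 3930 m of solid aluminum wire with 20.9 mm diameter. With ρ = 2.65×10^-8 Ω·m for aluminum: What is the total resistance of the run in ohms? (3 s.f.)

1.41 Ω

Section 1: A_strand = π(1.1050e-03)² = 3.836e-06 m²; R₁ = ρL/(N·A_s) = (2.65×10^-8)(3050)/(19×3.836e-06) = 1.109 Ω
Section 2: A = π(d/2)² = π(1.0450e-02 m)² = 3.431e-04 m²
R₂ = (2.65×10^-8)(3930)/(3.431e-04) = 0.3036 Ω
R = R₁ + R₂ = 1.41 Ω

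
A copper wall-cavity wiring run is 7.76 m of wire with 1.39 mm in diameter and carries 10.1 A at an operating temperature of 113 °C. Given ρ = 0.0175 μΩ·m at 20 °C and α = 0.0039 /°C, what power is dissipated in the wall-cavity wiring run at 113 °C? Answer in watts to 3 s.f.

12.4 W

ρ = 0.0175 μΩ·m = 1.75×10^-8 Ω·m
A = π(d/2)² = π(6.9500e-04 m)² = 1.517e-06 m²
R₍20₎ = ρL/A = (1.75×10^-8)(7.76)/(1.517e-06) = 0.08949 Ω
R₍113₎ = R₍20₎(1 + αΔT) = 0.08949 × (1 + 0.0039×93) = 0.1219 Ω
P = I²R = (10.1)² × 0.1219 = 12.4 W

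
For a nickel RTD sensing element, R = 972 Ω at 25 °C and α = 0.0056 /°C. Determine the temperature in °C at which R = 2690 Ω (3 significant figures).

R = R₀(1 + α(T − T₀)) ⇒ T = T₀ + (R/R₀ − 1)/α
T = 25 + (2690/972 − 1)/0.0056 = 25 + (1.767)/0.0056 = 341 °C

341 °C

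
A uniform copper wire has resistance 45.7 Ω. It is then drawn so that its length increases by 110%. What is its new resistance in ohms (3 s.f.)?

202 Ω

k = 1 + 110/100 = 2.1; volume constant ⇒ A' = A/k, so R' = k²R.
R' = 4.41 × 45.7 = 202 Ω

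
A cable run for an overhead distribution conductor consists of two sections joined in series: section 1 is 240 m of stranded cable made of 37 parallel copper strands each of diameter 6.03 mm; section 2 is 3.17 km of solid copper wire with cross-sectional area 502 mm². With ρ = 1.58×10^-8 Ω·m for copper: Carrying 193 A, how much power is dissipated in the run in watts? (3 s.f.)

Section 1: A_strand = π(3.0150e-03)² = 2.856e-05 m²; R₁ = ρL/(N·A_s) = (1.58×10^-8)(240)/(37×2.856e-05) = 0.003589 Ω
Section 2: A = 502 mm² = 5.020e-04 m²
R₂ = (1.58×10^-8)(3170)/(5.020e-04) = 0.09977 Ω
R = R₁ + R₂ = 0.1034 Ω
P = I²R = (193)² × 0.1034 = 3850 W

3850 W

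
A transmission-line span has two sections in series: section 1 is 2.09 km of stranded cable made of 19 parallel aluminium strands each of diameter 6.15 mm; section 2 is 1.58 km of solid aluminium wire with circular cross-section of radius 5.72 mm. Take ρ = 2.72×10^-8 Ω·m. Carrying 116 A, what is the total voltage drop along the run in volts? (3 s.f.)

Section 1: A_strand = π(3.0750e-03)² = 2.971e-05 m²; R₁ = ρL/(N·A_s) = (2.72×10^-8)(2090)/(19×2.971e-05) = 0.1007 Ω
Section 2: A = πr² = π(5.7200e-03 m)² = 1.028e-04 m²
R₂ = (2.72×10^-8)(1580)/(1.028e-04) = 0.4181 Ω
R = R₁ + R₂ = 0.5188 Ω
V = IR = 116 × 0.5188 = 60.2 V

60.2 V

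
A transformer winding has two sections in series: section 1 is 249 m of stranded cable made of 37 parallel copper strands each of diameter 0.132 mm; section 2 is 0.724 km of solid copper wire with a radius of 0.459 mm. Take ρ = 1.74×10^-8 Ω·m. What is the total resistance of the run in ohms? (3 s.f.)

Section 1: A_strand = π(6.6000e-05)² = 1.368e-08 m²; R₁ = ρL/(N·A_s) = (1.74×10^-8)(249)/(37×1.368e-08) = 8.557 Ω
Section 2: A = πr² = π(4.5900e-04 m)² = 6.619e-07 m²
R₂ = (1.74×10^-8)(724)/(6.619e-07) = 19.03 Ω
R = R₁ + R₂ = 27.6 Ω

27.6 Ω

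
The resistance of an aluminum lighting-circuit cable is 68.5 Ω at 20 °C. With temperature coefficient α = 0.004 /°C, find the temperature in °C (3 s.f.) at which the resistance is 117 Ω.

R = R₀(1 + α(T − T₀)) ⇒ T = T₀ + (R/R₀ − 1)/α
T = 20 + (117/68.5 − 1)/0.004 = 20 + (0.708)/0.004 = 197 °C

197 °C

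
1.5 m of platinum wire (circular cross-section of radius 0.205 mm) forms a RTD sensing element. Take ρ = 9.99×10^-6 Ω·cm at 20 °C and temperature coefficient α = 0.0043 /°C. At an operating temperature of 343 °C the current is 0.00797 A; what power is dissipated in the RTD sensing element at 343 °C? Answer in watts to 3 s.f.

1.72×10^-4 W

ρ = 9.99×10^-6 Ω·cm = 9.99×10^-8 Ω·m
A = πr² = π(2.0500e-04 m)² = 1.320e-07 m²
R₍20₎ = ρL/A = (9.99×10^-8)(1.5)/(1.320e-07) = 1.135 Ω
R₍343₎ = R₍20₎(1 + αΔT) = 1.135 × (1 + 0.0043×323) = 2.711 Ω
P = I²R = (0.00797)² × 2.711 = 1.72×10^-4 W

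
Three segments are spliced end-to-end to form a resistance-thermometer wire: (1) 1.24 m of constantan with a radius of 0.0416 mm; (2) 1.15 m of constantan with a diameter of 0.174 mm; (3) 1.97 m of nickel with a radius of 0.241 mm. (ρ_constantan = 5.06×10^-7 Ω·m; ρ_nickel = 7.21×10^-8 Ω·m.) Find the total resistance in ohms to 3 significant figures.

141 Ω

Seg 1: A = πr² = π(4.1600e-05 m)² = 5.437e-09 m²
R_1 = (5.06×10^-7)(1.24)/(5.437e-09) = 115.4 Ω
Seg 2: A = π(d/2)² = π(8.7000e-05 m)² = 2.378e-08 m²
R_2 = (5.06×10^-7)(1.15)/(2.378e-08) = 24.47 Ω
Seg 3: A = πr² = π(2.4100e-04 m)² = 1.825e-07 m²
R_3 = (7.21×10^-8)(1.97)/(1.825e-07) = 0.7784 Ω
R_total = R_1 + R_2 + R_3 = 141 Ω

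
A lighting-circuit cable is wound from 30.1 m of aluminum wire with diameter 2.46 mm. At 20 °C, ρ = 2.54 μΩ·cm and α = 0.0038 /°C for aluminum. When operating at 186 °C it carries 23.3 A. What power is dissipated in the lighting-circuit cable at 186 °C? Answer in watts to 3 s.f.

ρ = 2.54 μΩ·cm = 2.54×10^-8 Ω·m
A = π(d/2)² = π(1.2300e-03 m)² = 4.753e-06 m²
R₍20₎ = ρL/A = (2.54×10^-8)(30.1)/(4.753e-06) = 0.1609 Ω
R₍186₎ = R₍20₎(1 + αΔT) = 0.1609 × (1 + 0.0038×166) = 0.2623 Ω
P = I²R = (23.3)² × 0.2623 = 142 W

142 W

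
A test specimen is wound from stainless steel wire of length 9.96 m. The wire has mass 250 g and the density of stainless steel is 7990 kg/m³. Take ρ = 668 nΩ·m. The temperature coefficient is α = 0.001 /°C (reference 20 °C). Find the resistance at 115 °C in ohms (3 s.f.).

2.32 Ω

ρ = 668 nΩ·m = 6.68×10^-7 Ω·m
A = m/(density·L) = 0.25/(7990×9.96) = 3.1415e-06 m²
R = ρL/A = (6.68×10^-7)(9.96)/(3.1415e-06) = 2.118 Ω
R(115 °C) = 2.118 × (1 + 0.001×95) = 2.32 Ω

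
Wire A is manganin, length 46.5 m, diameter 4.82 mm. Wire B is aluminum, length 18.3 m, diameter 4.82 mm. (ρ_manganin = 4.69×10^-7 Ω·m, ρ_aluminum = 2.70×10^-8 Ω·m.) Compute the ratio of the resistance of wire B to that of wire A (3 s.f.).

0.0227

R ∝ ρL/d², so R_B/R_A = (ρ_B/ρ_A) × (L_B/L_A)
= (2.70×10^-8/4.69×10^-7) × (18.3/46.5) = 0.0227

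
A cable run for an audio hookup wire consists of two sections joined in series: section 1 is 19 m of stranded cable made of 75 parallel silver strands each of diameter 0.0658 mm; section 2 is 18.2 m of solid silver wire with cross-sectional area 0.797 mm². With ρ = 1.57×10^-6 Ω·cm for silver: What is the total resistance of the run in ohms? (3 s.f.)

1.53 Ω

ρ = 1.57×10^-6 Ω·cm = 1.57×10^-8 Ω·m
Section 1: A_strand = π(3.2900e-05)² = 3.400e-09 m²; R₁ = ρL/(N·A_s) = (1.57×10^-8)(19)/(75×3.400e-09) = 1.17 Ω
Section 2: A = 0.797 mm² = 7.970e-07 m²
R₂ = (1.57×10^-8)(18.2)/(7.970e-07) = 0.3585 Ω
R = R₁ + R₂ = 1.53 Ω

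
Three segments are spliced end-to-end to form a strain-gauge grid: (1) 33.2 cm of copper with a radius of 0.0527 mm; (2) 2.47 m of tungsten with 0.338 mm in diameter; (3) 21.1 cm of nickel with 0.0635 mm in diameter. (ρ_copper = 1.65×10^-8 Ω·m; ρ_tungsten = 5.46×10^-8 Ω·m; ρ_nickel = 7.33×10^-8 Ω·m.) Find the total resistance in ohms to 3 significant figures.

7.01 Ω

Seg 1: A = πr² = π(5.2700e-05 m)² = 8.725e-09 m²
R_1 = (1.65×10^-8)(0.332)/(8.725e-09) = 0.6278 Ω
Seg 2: A = π(d/2)² = π(1.6900e-04 m)² = 8.973e-08 m²
R_2 = (5.46×10^-8)(2.47)/(8.973e-08) = 1.503 Ω
Seg 3: A = π(d/2)² = π(3.1750e-05 m)² = 3.167e-09 m²
R_3 = (7.33×10^-8)(0.211)/(3.167e-09) = 4.884 Ω
R_total = R_1 + R_2 + R_3 = 7.01 Ω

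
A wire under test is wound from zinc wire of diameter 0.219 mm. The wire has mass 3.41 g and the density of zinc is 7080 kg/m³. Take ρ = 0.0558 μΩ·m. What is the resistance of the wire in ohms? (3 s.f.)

18.9 Ω

ρ = 0.0558 μΩ·m = 5.58×10^-8 Ω·m
A = π(d/2)² = π(1.0950e-04 m)² = 3.7668e-08 m²
L = m/(density·A) = 0.00341/(7080×3.7668e-08) = 12.79 m
R = ρL/A = (5.58×10^-8)(12.79)/(3.7668e-08) = 18.9 Ω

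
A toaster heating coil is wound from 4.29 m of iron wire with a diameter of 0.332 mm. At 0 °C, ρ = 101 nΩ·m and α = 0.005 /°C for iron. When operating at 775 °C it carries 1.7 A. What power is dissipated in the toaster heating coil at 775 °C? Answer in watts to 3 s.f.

ρ = 101 nΩ·m = 1.01×10^-7 Ω·m
A = π(d/2)² = π(1.6600e-04 m)² = 8.657e-08 m²
R₍0₎ = ρL/A = (1.01×10^-7)(4.29)/(8.657e-08) = 5.005 Ω
R₍775₎ = R₍0₎(1 + αΔT) = 5.005 × (1 + 0.005×775) = 24.4 Ω
P = I²R = (1.7)² × 24.4 = 70.5 W

70.5 W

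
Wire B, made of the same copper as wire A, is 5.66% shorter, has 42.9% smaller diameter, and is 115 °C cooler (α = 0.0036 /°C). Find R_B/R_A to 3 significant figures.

1.70

R ∝ ρL/d² with ρ ∝ (1+αΔT), so R_B/R_A = (1 − 5.66/100) × (1 − 42.9/100)⁻² × (1 − 0.0036×115)
= 0.9434 × 3.067 × 0.586 = 1.70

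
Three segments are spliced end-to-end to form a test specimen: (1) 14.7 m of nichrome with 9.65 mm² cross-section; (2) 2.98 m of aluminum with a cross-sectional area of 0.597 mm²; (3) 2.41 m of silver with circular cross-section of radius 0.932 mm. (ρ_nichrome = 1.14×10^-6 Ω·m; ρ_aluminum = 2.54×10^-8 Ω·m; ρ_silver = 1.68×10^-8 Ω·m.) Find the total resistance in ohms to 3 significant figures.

Seg 1: A = 9.65 mm² = 9.650e-06 m²
R_1 = (1.14×10^-6)(14.7)/(9.650e-06) = 1.737 Ω
Seg 2: A = 0.597 mm² = 5.970e-07 m²
R_2 = (2.54×10^-8)(2.98)/(5.970e-07) = 0.1268 Ω
Seg 3: A = πr² = π(9.3200e-04 m)² = 2.729e-06 m²
R_3 = (1.68×10^-8)(2.41)/(2.729e-06) = 0.01484 Ω
R_total = R_1 + R_2 + R_3 = 1.88 Ω

1.88 Ω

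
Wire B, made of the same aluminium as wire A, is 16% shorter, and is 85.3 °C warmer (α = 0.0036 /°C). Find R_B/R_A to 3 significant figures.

R ∝ ρL/d² with ρ ∝ (1+αΔT), so R_B/R_A = (1 − 16/100) × (1 + 0.0036×85.3)
= 0.84 × 1.307 = 1.10

1.10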